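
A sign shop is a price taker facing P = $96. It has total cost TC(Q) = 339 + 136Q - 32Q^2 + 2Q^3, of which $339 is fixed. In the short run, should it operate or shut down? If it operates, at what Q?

Strip out fixed cost: VC = 136Q - 32Q^2 + 2Q^3. Then AVC = 136 - 32Q + 2Q^2 and MC = 136 - 64Q + 6Q^2.
AVC is minimized where dAVC/dQ = -32 + 4Q = 0, at Q = 8; min AVC = 136 - 32·8 + 2·8^2 = $8.
Since P = $96 ≥ min AVC = $8, price covers variable cost and the firm should produce.
Solving P = MC: 40 - 64Q + 6Q^2 = 0 ⇒ Q = 2/3 or 10. On the upward-sloping branch, Q* = 10.
Check: AVC at Q = 10 is $16 ≤ P, so revenue covers variable cost.
Profit = P·Q − TC = 96·10 − 499 = $461.

Produce at Q = 10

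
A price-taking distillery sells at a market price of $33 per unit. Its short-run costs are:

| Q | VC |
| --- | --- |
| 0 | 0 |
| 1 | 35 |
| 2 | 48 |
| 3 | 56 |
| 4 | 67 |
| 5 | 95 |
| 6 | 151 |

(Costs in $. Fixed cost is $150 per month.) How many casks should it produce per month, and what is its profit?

Profit at each row (π = 33Q − TC): Q=0: -150; Q=1: -152; Q=2: -132; Q=3: -107; Q=4: -85; Q=5: -80; Q=6: -103.
Profit is maximized at Q = 5. AVC there is 95/5 = $19 ≤ P, so producing beats shutting down (which would give -$150).

Q = 5; profit = -$80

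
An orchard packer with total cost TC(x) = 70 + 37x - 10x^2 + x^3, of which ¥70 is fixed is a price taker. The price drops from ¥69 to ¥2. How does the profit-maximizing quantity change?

Output falls from 8 to 0 (the firm shuts down)

MC = 37 - 20x + 3x^2; the shutdown threshold is min AVC = ¥12 (at x = 5).
With P = ¥69 above the shutdown price, P = MC gives x = 8.
At P = ¥2 < min AVC = ¥12, price no longer covers variable cost at any output, so the firm shuts down: x = 0.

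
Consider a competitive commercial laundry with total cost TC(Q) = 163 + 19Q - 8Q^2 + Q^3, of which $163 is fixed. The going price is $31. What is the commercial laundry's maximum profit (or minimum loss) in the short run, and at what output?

Profit = -$19 at Q = 6

AVC = 19 - 8Q + Q^2 has its minimum $3 at Q = 4; price $31 clears that bar, so the firm operates.
With MC = 19 - 16Q + 3Q^2, P = MC on the upward-sloping part at Q* = 6.
TR = 31·6 = 186. TC = 163 + 42 = 205. Profit = 186 − 205 = -$19.
That loss of $19 beats the $163 the firm would lose by shutting down; producing recovers $144 of fixed cost.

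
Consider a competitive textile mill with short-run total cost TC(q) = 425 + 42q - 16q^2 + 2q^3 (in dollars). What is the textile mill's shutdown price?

The shutdown price is the minimum of AVC. VC = 42q - 16q^2 + 2q^3, so AVC = 42 - 16q + 2q^2.
dAVC/dq = -16 + 4q = 0 gives q = 4. min AVC = 42 - 16·4 + 2·4^2 = 10.
For P < $10 the firm produces nothing.

$10 per unit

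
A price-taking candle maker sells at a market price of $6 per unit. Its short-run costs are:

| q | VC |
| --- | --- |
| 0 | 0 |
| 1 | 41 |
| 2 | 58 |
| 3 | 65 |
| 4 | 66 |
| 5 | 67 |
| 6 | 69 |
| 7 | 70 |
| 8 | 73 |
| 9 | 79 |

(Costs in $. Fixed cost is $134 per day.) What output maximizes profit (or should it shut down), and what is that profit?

q = 0 (shut down); profit = -$134

Profit at each row (π = 6q − TC): q=0: -134; q=1: -169; q=2: -180; q=3: -181; q=4: -176; q=5: -171; q=6: -167; q=7: -162; q=8: -159; q=9: -159.
Profit is highest at q = 0. Equivalently, the lowest AVC in the table is 79/9 ≈ $8.78 at q = 9, and P = $6 falls below it — price never covers variable cost, so the firm shuts down and loses only its fixed cost.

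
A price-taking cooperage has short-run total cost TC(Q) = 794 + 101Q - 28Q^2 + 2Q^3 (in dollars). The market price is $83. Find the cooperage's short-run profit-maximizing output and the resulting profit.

AVC = 101 - 28Q + 2Q^2; min AVC = $3 at Q = 7. Since P = $83 ≥ min AVC, the firm produces.
With MC = 101 - 56Q + 6Q^2, P = MC on the upward-sloping part at Q* = 9.
TR = 83·9 = 747. TC = 794 + 99 = 893. Profit = 747 − 893 = -$146.
Shutting down would mean losing the fixed cost of $794, so operating at a loss of $146 is better by $648.

Profit = -$146 at Q = 9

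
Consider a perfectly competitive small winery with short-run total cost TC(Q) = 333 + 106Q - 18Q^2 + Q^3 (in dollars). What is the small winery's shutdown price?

The shutdown price is the minimum of AVC. VC = 106Q - 18Q^2 + Q^3, so AVC = 106 - 18Q + Q^2.
At the minimum of AVC, MC = AVC. MC = 106 - 36Q + 3Q^2; setting MC = AVC gives 2Q^2 - 18Q = 0, so Q = 9. min AVC = 25.
For P < $25 the firm produces nothing.

$25 per unit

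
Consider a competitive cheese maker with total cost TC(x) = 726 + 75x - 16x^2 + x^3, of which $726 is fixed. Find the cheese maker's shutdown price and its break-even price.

Shutdown price = min AVC. AVC = 75 - 16x + x^2, with vertex at x = 8 and minimum $11.
ATC = 726/x + 75 - 16x + x^2. Setting dATC/dx = −726/x^2 − 16 + 2x = 0 gives x = 11 (since 2·11^3 − 16·11^2 = 726).
min ATC = 726/11 + 75 − 16·11 + 11^2 = $86. That is the break-even price.
Between these two prices the firm operates at a loss; above $86 it earns a profit.

Shutdown price = $11; break-even price = $86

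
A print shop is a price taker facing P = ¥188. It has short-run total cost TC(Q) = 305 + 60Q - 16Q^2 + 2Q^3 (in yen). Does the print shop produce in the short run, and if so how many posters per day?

Produce at Q = 8

Strip out fixed cost: VC = 60Q - 16Q^2 + 2Q^3. Then AVC = 60 - 16Q + 2Q^2 and MC = 60 - 32Q + 6Q^2.
AVC is minimized where dAVC/dQ = -16 + 4Q = 0, at Q = 4; min AVC = 60 - 16·4 + 2·4^2 = ¥28.
Because ¥188 ≥ ¥28, revenue can cover variable cost; the firm operates.
Solving P = MC: -128 - 32Q + 6Q^2 = 0 ⇒ Q = -8/3 or 8. On the upward-sloping branch, Q* = 8.
Check: AVC at Q = 8 is ¥60 ≤ P, so revenue covers variable cost.
Profit = P·Q − TC = 188·8 − 785 = ¥719.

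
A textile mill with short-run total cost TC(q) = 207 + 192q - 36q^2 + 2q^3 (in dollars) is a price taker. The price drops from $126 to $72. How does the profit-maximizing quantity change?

Output falls from 11 to 10

MC = 192 - 72q + 6q^2; the shutdown threshold is min AVC = $30 (at q = 9).
At P = $126 ≥ min AVC, set P = MC on the rising branch: q = 11.
At P = $72 ≥ min AVC, set P = MC: q = 10. The firm stays open but cuts output.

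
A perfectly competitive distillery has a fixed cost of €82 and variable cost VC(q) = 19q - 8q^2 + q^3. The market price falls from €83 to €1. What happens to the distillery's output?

Output falls from 8 to 0 (the firm shuts down)

AVC = 19 - 8q + q^2, minimized at q = 4 where min AVC = €3. MC = 19 - 16q + 3q^2.
With P = €83 above the shutdown price, P = MC gives q = 8.
At P = €1 < min AVC = €3, price no longer covers variable cost at any output, so the firm shuts down: q = 0.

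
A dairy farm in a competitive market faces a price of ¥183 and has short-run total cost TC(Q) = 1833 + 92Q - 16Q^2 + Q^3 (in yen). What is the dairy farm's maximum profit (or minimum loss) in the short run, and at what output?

AVC = 92 - 16Q + Q^2 has its minimum ¥28 at Q = 8; price ¥183 clears that bar, so the firm operates.
With MC = 92 - 32Q + 3Q^2, P = MC on the upward-sloping part at Q* = 13.
TR = 183·13 = 2379. TC = 1833 + 689 = 2522. Profit = 2379 − 2522 = -¥143.
By producing, the firm covers all variable cost plus ¥1690 of fixed cost; shutting down would lose the full ¥1833.

Profit = -¥143 at Q = 13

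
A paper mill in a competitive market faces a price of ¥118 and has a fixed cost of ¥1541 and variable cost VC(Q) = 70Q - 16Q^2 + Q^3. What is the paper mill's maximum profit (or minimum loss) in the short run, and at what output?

Profit = -¥389 at Q = 12

AVC = 70 - 16Q + Q^2; min AVC = ¥6 at Q = 8. Since P = ¥118 ≥ min AVC, the firm produces.
With MC = 70 - 32Q + 3Q^2, P = MC on the upward-sloping part at Q* = 12.
TR = 118·12 = 1416. TC = 1541 + 264 = 1805. Profit = 1416 − 1805 = -¥389.
Shutting down would mean losing the fixed cost of ¥1541, so operating at a loss of ¥389 is better by ¥1152.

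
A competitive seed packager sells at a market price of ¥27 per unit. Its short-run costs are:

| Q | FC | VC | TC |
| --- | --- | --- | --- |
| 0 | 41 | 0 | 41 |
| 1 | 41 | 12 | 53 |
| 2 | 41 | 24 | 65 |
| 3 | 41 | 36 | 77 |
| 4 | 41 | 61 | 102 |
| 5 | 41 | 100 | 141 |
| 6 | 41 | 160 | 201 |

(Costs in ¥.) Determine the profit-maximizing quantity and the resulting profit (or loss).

Profit at each row (π = 27Q − TC): Q=0: -41; Q=1: -26; Q=2: -11; Q=3: 4; Q=4: 6; Q=5: -6; Q=6: -39.
Profit is maximized at Q = 4. AVC there is 61/4 = ¥15.25 ≤ P, so producing beats shutting down (which would give -¥41).

Q = 4; profit = ¥6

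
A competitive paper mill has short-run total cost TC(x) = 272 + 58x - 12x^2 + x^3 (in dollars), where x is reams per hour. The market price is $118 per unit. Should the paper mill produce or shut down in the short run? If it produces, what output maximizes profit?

Strip out fixed cost: VC = 58x - 12x^2 + x^3. Then AVC = 58 - 12x + x^2 and MC = 58 - 24x + 3x^2.
The AVC parabola has its vertex at x = 12/2 = 6, where AVC = 58 - 12·6 + 6^2 = $22.
Because $118 ≥ $22, revenue can cover variable cost; the firm operates.
Set P = MC: 118 = 58 - 24x + 3x^2 → -60 - 24x + 3x^2 = 0. The roots are x = -2 and x = 10; the profit-maximizing output is on the rising part of MC, so x* = 10.
Check: AVC at x = 10 is $38 ≤ P, so revenue covers variable cost.
Profit = P·x − TC = 118·10 − 652 = $528.

Produce at x = 10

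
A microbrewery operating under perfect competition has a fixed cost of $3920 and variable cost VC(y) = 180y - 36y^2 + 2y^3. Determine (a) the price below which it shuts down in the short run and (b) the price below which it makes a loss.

Shutdown price = $18; break-even price = $348

Shutdown price = min AVC. AVC = 180 - 36y + 2y^2, with vertex at y = 9 and minimum $18.
ATC = 3920/y + 180 - 36y + 2y^2. Setting dATC/dy = −3920/y^2 − 36 + 4y = 0 gives y = 14 (since 4·14^3 − 36·14^2 = 3920).
min ATC = 3920/14 + 180 − 36·14 + 2·14^2 = $348. That is the break-even price.
For $18 ≤ P < $348 the firm produces at a loss; below $18 it shuts down.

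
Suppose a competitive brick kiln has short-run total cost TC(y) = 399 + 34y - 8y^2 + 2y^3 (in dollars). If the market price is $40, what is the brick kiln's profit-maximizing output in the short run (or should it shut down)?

Produce at y = 3

From TC, MC = TC'(y) = 34 - 16y + 6y^2 and AVC = VC/y = 34 - 8y + 2y^2.
AVC is minimized where dAVC/dy = -8 + 4y = 0, at y = 2; min AVC = 34 - 8·2 + 2·2^2 = $26.
Since P = $40 ≥ min AVC = $26, price covers variable cost and the firm should produce.
P = MC gives -6 - 16y + 6y^2 = 0, with roots -1/3 and 3. Take the larger (rising MC): y* = 3.
Check: AVC at y = 3 is $28 ≤ P, so revenue covers variable cost.
Profit = P·y − TC = 40·3 − 483 = -$363, a loss, but smaller than the $399 fixed cost the firm would lose by shutting down.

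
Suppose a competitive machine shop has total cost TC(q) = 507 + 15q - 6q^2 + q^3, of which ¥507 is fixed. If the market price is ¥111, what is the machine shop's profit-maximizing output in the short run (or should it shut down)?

Variable cost is VC = 15q - 6q^2 + q^3, so AVC = VC/q = 15 - 6q + q^2 and MC = dTC/dq = 15 - 12q + 3q^2.
The AVC parabola has its vertex at q = 6/2 = 3, where AVC = 15 - 6·3 + 3^2 = ¥6.
P = ¥111 exceeds min AVC = ¥6, so the firm stays open.
Set P = MC: 111 = 15 - 12q + 3q^2 → -96 - 12q + 3q^2 = 0. The roots are q = -4 and q = 8; the profit-maximizing output is on the rising part of MC, so q* = 8.
Check: AVC at q = 8 is ¥31 ≤ P, so revenue covers variable cost.
Profit = P·q − TC = 111·8 − 755 = ¥133.

Produce at q = 8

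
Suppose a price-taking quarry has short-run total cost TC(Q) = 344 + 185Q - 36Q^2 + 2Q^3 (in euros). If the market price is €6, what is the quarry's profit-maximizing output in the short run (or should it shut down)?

From TC, MC = TC'(Q) = 185 - 72Q + 6Q^2 and AVC = VC/Q = 185 - 36Q + 2Q^2.
AVC hits its minimum where MC = AVC, at Q = 9, giving min AVC = 185 - 36·9 + 2·9^2 = €23.
P = €6 lies below min AVC = €23; no output level covers variable cost.
Best response: produce nothing and absorb the €344 fixed cost.

Shut down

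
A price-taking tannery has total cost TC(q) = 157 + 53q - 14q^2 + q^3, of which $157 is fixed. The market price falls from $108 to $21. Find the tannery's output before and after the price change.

Output falls from 11 to 8

AVC = 53 - 14q + q^2, minimized at q = 7 where min AVC = $4. MC = 53 - 28q + 3q^2.
With P = $108 above the shutdown price, P = MC gives q = 11.
At P = $21 ≥ min AVC, set P = MC: q = 8. The firm stays open but cuts output.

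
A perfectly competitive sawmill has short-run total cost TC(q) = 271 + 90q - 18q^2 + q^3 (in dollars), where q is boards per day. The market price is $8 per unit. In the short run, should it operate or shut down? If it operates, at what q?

From TC, MC = TC'(q) = 90 - 36q + 3q^2 and AVC = VC/q = 90 - 18q + q^2.
AVC is minimized where dAVC/dq = -18 + 2q = 0, at q = 9; min AVC = 90 - 18·9 + 9^2 = $9.
With P < min AVC ($8 < $9), every unit sold adds to the loss.
Shutting down limits the loss to fixed cost, $271.

Shut down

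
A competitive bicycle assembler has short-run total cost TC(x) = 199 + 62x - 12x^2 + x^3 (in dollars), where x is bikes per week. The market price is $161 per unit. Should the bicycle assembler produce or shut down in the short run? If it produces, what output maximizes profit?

Strip out fixed cost: VC = 62x - 12x^2 + x^3. Then AVC = 62 - 12x + x^2 and MC = 62 - 24x + 3x^2.
The AVC parabola has its vertex at x = 12/2 = 6, where AVC = 62 - 12·6 + 6^2 = $26.
Since P = $161 ≥ min AVC = $26, price covers variable cost and the firm should produce.
Set P = MC: 161 = 62 - 24x + 3x^2 → -99 - 24x + 3x^2 = 0. The roots are x = -3 and x = 11; the profit-maximizing output is on the rising part of MC, so x* = 11.
Check: AVC at x = 11 is $51 ≤ P, so revenue covers variable cost.
Profit = P·x − TC = 161·11 − 760 = $1011.

Produce at x = 11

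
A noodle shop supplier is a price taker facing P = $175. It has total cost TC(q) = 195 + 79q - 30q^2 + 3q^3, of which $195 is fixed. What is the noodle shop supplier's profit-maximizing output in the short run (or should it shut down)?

Produce at q = 8

Variable cost is VC = 79q - 30q^2 + 3q^3, so AVC = VC/q = 79 - 30q + 3q^2 and MC = dTC/dq = 79 - 60q + 9q^2.
AVC hits its minimum where MC = AVC, at q = 5, giving min AVC = 79 - 30·5 + 3·5^2 = $4.
P = $175 exceeds min AVC = $4, so the firm stays open.
Solving P = MC: -96 - 60q + 9q^2 = 0 ⇒ q = -4/3 or 8. On the upward-sloping branch, q* = 8.
Check: AVC at q = 8 is $31 ≤ P, so revenue covers variable cost.
Profit = P·q − TC = 175·8 − 443 = $957.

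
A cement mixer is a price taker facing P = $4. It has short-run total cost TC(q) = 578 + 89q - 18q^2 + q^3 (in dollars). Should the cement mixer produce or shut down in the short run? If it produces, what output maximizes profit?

Shut down

From TC, MC = TC'(q) = 89 - 36q + 3q^2 and AVC = VC/q = 89 - 18q + q^2.
The AVC parabola has its vertex at q = 18/2 = 9, where AVC = 89 - 18·9 + 9^2 = $8.
With P < min AVC ($4 < $8), every unit sold adds to the loss.
The firm minimizes its loss by shutting down and losing only its fixed cost of $578.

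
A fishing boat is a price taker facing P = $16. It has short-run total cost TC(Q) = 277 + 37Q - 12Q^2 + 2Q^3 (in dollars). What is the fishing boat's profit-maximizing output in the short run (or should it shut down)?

Strip out fixed cost: VC = 37Q - 12Q^2 + 2Q^3. Then AVC = 37 - 12Q + 2Q^2 and MC = 37 - 24Q + 6Q^2.
AVC hits its minimum where MC = AVC, at Q = 3, giving min AVC = 37 - 12·3 + 2·3^2 = $19.
With P < min AVC ($16 < $19), every unit sold adds to the loss.
The firm minimizes its loss by shutting down and losing only its fixed cost of $277.

Shut down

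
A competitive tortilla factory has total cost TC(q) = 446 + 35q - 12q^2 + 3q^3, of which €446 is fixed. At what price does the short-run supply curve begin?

The shutdown price is the minimum of AVC. VC = 35q - 12q^2 + 3q^3, so AVC = 35 - 12q + 3q^2.
dAVC/dq = -12 + 6q = 0 gives q = 2. min AVC = 35 - 12·2 + 3·2^2 = 23.
The firm shuts down for any P below €23.

€23 per unit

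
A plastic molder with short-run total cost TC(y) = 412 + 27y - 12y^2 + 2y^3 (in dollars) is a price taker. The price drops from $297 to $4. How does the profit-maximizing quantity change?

MC = 27 - 24y + 6y^2; the shutdown threshold is min AVC = $9 (at y = 3).
At P = $297 ≥ min AVC, set P = MC on the rising branch: y = 9.
At P = $4 < min AVC = $9, price no longer covers variable cost at any output, so the firm shuts down: y = 0.

Output falls from 9 to 0 (the firm shuts down)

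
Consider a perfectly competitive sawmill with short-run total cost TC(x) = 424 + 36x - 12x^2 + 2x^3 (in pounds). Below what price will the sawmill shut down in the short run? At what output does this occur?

Short-run supply begins at min AVC. From VC = 36x - 12x^2 + 2x^3, AVC = 36 - 12x + 2x^2.
At the minimum of AVC, MC = AVC. MC = 36 - 24x + 6x^2; setting MC = AVC gives 4x^2 - 12x = 0, so x = 3. min AVC = 18.
For P < £18 the firm produces nothing.

£18 per unit, at x = 3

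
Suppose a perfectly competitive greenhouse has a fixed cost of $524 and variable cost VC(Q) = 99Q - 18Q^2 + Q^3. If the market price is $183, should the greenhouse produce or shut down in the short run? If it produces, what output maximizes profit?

From TC, MC = TC'(Q) = 99 - 36Q + 3Q^2 and AVC = VC/Q = 99 - 18Q + Q^2.
AVC hits its minimum where MC = AVC, at Q = 9, giving min AVC = 99 - 18·9 + 9^2 = $18.
Since P = $183 ≥ min AVC = $18, price covers variable cost and the firm should produce.
Set P = MC: 183 = 99 - 36Q + 3Q^2 → -84 - 36Q + 3Q^2 = 0. The roots are Q = -2 and Q = 14; the profit-maximizing output is on the rising part of MC, so Q* = 14.
Check: AVC at Q = 14 is $43 ≤ P, so revenue covers variable cost.
Profit = P·Q − TC = 183·14 − 1126 = $1436.

Produce at Q = 14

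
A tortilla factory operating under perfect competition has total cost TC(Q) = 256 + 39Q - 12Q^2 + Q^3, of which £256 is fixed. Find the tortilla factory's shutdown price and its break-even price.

AVC = 39 - 12Q + Q^2; minimized at Q = 6, giving min AVC = £3. That is the shutdown price.
ATC = 256/Q + 39 - 12Q + Q^2. Setting dATC/dQ = −256/Q^2 − 12 + 2Q = 0 gives Q = 8 (since 2·8^3 − 12·8^2 = 256).
min ATC = 256/8 + 39 − 12·8 + 8^2 = £39. That is the break-even price.
Between these two prices the firm operates at a loss; above £39 it earns a profit.

Shutdown price = £3; break-even price = £39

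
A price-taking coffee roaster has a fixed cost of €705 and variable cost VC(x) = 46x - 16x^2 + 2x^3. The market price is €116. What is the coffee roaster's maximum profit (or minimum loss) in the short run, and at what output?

Profit = -€117 at x = 7

AVC = 46 - 16x + 2x^2 has its minimum €14 at x = 4; price €116 clears that bar, so the firm operates.
With MC = 46 - 32x + 6x^2, P = MC on the upward-sloping part at x* = 7.
TR = 116·7 = 812. TC = 705 + 224 = 929. Profit = 812 − 929 = -€117.
That loss of €117 beats the €705 the firm would lose by shutting down; producing recovers €588 of fixed cost.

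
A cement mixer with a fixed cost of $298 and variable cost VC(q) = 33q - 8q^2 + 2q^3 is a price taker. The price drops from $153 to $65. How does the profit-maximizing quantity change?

Output falls from 6 to 4

AVC = 33 - 8q + 2q^2, minimized at q = 2 where min AVC = $25. MC = 33 - 16q + 6q^2.
At P = $153 ≥ min AVC, set P = MC on the rising branch: q = 6.
At P = $65 ≥ min AVC, set P = MC: q = 4. The firm stays open but cuts output.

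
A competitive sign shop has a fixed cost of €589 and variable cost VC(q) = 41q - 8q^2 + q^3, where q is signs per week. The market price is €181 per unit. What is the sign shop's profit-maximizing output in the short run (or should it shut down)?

From TC, MC = TC'(q) = 41 - 16q + 3q^2 and AVC = VC/q = 41 - 8q + q^2.
The AVC parabola has its vertex at q = 8/2 = 4, where AVC = 41 - 8·4 + 4^2 = €25.
Because €181 ≥ €25, revenue can cover variable cost; the firm operates.
P = MC gives -140 - 16q + 3q^2 = 0, with roots -14/3 and 10. Take the larger (rising MC): q* = 10.
Check: AVC at q = 10 is €61 ≤ P, so revenue covers variable cost.
Profit = P·q − TC = 181·10 − 1199 = €611.

Produce at q = 10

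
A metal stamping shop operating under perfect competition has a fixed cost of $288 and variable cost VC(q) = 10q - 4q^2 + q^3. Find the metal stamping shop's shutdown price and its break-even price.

AVC = 10 - 4q + q^2; minimized at q = 2, giving min AVC = $6. That is the shutdown price.
ATC = 288/q + 10 - 4q + q^2. Setting dATC/dq = −288/q^2 − 4 + 2q = 0 gives q = 6 (since 2·6^3 − 4·6^2 = 288).
min ATC = 288/6 + 10 − 4·6 + 6^2 = $70. That is the break-even price.
Between these two prices the firm operates at a loss; above $70 it earns a profit.

Shutdown price = $6; break-even price = $70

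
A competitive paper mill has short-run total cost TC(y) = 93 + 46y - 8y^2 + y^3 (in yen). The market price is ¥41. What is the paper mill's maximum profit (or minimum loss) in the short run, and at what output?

AVC = 46 - 8y + y^2; min AVC = ¥30 at y = 4. Since P = ¥41 ≥ min AVC, the firm produces.
With MC = 46 - 16y + 3y^2, P = MC on the upward-sloping part at y* = 5.
TR = 41·5 = 205. TC = 93 + 155 = 248. Profit = 205 − 248 = -¥43.
Shutting down would mean losing the fixed cost of ¥93, so operating at a loss of ¥43 is better by ¥50.

Profit = -¥43 at y = 5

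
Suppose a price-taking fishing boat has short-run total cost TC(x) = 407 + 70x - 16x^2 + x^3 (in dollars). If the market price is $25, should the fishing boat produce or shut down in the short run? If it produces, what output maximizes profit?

Variable cost is VC = 70x - 16x^2 + x^3, so AVC = VC/x = 70 - 16x + x^2 and MC = dTC/dx = 70 - 32x + 3x^2.
AVC hits its minimum where MC = AVC, at x = 8, giving min AVC = 70 - 16·8 + 8^2 = $6.
Since P = $25 ≥ min AVC = $6, price covers variable cost and the firm should produce.
P = MC gives 45 - 32x + 3x^2 = 0, with roots 5/3 and 9. Take the larger (rising MC): x* = 9.
Check: AVC at x = 9 is $7 ≤ P, so revenue covers variable cost.
Profit = P·x − TC = 25·9 − 470 = -$245, a loss, but smaller than the $407 fixed cost the firm would lose by shutting down.

Produce at x = 9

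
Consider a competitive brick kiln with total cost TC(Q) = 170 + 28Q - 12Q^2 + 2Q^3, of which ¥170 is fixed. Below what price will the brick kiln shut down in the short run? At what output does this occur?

¥10 per unit, at Q = 3

The firm shuts down when price falls below the minimum of average variable cost. AVC = VC/Q = 28 - 12Q + 2Q^2.
dAVC/dQ = -12 + 4Q = 0 gives Q = 3. min AVC = 28 - 12·3 + 2·3^2 = 10.
The firm shuts down for any P below ¥10.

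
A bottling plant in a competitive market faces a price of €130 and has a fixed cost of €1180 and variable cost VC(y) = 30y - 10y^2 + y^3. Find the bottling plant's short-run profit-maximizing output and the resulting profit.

AVC = 30 - 10y + y^2 has its minimum €5 at y = 5; price €130 clears that bar, so the firm operates.
With MC = 30 - 20y + 3y^2, P = MC on the upward-sloping part at y* = 10.
TR = 130·10 = 1300. TC = 1180 + 300 = 1480. Profit = 1300 − 1480 = -€180.
By producing, the firm covers all variable cost plus €1000 of fixed cost; shutting down would lose the full €1180.

Profit = -€180 at y = 10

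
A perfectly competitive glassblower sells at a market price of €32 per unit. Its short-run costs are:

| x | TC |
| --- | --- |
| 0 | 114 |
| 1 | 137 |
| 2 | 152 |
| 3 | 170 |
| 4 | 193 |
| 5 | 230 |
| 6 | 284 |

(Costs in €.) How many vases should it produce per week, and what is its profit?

Compute π = P·x − TC at each output: x=0: -114; x=1: -105; x=2: -88; x=3: -74; x=4: -65; x=5: -70; x=6: -92.
Profit is maximized at x = 4. AVC there is 79/4 = €19.75 ≤ P, so producing beats shutting down (which would give -€114).

x = 4; profit = -€65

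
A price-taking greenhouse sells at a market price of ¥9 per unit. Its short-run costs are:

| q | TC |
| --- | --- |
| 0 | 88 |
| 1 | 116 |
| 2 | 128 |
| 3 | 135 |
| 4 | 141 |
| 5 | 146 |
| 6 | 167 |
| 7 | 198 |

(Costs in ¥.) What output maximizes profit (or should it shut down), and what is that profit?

Profit at each row (π = 9q − TC): q=0: -88; q=1: -107; q=2: -110; q=3: -108; q=4: -105; q=5: -101; q=6: -113; q=7: -135.
Profit is highest at q = 0. Equivalently, the lowest AVC in the table is 58/5 ≈ ¥11.60 at q = 5, and P = ¥9 falls below it — price never covers variable cost, so the firm shuts down and loses only its fixed cost.

q = 0 (shut down); profit = -¥88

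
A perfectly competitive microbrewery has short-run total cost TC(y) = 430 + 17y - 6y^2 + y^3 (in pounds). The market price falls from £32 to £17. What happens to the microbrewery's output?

Output falls from 5 to 4

AVC = 17 - 6y + y^2, minimized at y = 3 where min AVC = £8. MC = 17 - 12y + 3y^2.
With P = £32 above the shutdown price, P = MC gives y = 5.
At P = £17 ≥ min AVC, set P = MC: y = 4. The firm stays open but cuts output.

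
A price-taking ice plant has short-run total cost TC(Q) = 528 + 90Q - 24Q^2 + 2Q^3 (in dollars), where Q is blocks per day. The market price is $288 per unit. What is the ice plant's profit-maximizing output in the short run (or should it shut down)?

Variable cost is VC = 90Q - 24Q^2 + 2Q^3, so AVC = VC/Q = 90 - 24Q + 2Q^2 and MC = dTC/dQ = 90 - 48Q + 6Q^2.
The AVC parabola has its vertex at Q = 24/4 = 6, where AVC = 90 - 24·6 + 2·6^2 = $18.
Because $288 ≥ $18, revenue can cover variable cost; the firm operates.
Solving P = MC: -198 - 48Q + 6Q^2 = 0 ⇒ Q = -3 or 11. On the upward-sloping branch, Q* = 11.
Check: AVC at Q = 11 is $68 ≤ P, so revenue covers variable cost.
Profit = P·Q − TC = 288·11 − 1276 = $1892.

Produce at Q = 11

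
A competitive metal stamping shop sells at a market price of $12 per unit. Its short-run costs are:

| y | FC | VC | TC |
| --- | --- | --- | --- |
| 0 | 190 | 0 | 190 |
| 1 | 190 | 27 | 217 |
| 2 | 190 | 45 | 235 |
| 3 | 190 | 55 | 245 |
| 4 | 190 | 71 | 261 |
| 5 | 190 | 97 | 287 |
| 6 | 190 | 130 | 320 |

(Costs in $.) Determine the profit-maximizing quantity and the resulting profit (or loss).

y = 0 (shut down); profit = -$190

Profit at each row (π = 12y − TC): y=0: -190; y=1: -205; y=2: -211; y=3: -209; y=4: -213; y=5: -227; y=6: -248.
Profit is highest at y = 0. Equivalently, the lowest AVC in the table is 71/4 ≈ $17.75 at y = 4, and P = $12 falls below it — price never covers variable cost, so the firm shuts down and loses only its fixed cost.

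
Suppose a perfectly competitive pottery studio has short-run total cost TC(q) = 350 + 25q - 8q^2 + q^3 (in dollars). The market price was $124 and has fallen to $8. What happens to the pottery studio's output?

Output falls from 9 to 0 (the firm shuts down)

MC = 25 - 16q + 3q^2; the shutdown threshold is min AVC = $9 (at q = 4).
With P = $124 above the shutdown price, P = MC gives q = 9.
At P = $8 < min AVC = $9, price no longer covers variable cost at any output, so the firm shuts down: q = 0.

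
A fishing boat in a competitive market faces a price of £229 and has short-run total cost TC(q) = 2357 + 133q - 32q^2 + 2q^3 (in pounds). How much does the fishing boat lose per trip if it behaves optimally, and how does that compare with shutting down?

AVC = 133 - 32q + 2q^2 has its minimum £5 at q = 8; price £229 clears that bar, so the firm operates.
With MC = 133 - 64q + 6q^2, P = MC on the upward-sloping part at q* = 12.
TR = 229·12 = 2748. TC = 2357 + 444 = 2801. Profit = 2748 − 2801 = -£53.
That loss of £53 beats the £2357 the firm would lose by shutting down; producing recovers £2304 of fixed cost.

Profit = -£53 at q = 12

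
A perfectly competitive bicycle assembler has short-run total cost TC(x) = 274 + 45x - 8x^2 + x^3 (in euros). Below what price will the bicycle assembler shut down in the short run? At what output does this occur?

The firm shuts down when price falls below the minimum of average variable cost. AVC = VC/x = 45 - 8x + x^2.
dAVC/dx = -8 + 2x = 0 gives x = 4. min AVC = 45 - 8·4 + 4^2 = 29.
For P < €29 the firm produces nothing.

€29 per unit, at x = 4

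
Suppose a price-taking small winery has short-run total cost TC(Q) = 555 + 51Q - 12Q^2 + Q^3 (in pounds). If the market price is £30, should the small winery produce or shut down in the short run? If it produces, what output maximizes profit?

Produce at Q = 7

Strip out fixed cost: VC = 51Q - 12Q^2 + Q^3. Then AVC = 51 - 12Q + Q^2 and MC = 51 - 24Q + 3Q^2.
AVC hits its minimum where MC = AVC, at Q = 6, giving min AVC = 51 - 12·6 + 6^2 = £15.
Since P = £30 ≥ min AVC = £15, price covers variable cost and the firm should produce.
P = MC gives 21 - 24Q + 3Q^2 = 0, with roots 1 and 7. Take the larger (rising MC): Q* = 7.
Check: AVC at Q = 7 is £16 ≤ P, so revenue covers variable cost.
Profit = P·Q − TC = 30·7 − 667 = -£457, a loss, but smaller than the £555 fixed cost the firm would lose by shutting down.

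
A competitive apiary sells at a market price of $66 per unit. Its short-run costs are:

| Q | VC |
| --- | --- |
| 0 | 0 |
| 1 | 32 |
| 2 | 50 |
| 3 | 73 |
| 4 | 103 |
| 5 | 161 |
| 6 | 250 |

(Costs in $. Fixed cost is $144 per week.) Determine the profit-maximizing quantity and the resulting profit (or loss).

Q = 5; profit = $25

Tabulate TR − TC: Q=0: -144; Q=1: -110; Q=2: -62; Q=3: -19; Q=4: 17; Q=5: 25; Q=6: 2.
Profit is maximized at Q = 5. AVC there is 161/5 = $32.20 ≤ P, so producing beats shutting down (which would give -$144).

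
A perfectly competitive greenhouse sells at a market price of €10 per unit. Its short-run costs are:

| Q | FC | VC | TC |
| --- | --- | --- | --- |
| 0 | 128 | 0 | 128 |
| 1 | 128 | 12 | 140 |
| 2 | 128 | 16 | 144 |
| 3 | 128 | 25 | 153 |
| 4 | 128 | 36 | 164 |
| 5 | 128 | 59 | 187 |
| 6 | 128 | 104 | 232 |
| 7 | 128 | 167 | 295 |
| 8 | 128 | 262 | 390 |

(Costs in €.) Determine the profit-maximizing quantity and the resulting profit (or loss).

Q = 3; profit = -€123

Compute π = P·Q − TC at each output: Q=0: -128; Q=1: -130; Q=2: -124; Q=3: -123; Q=4: -124; Q=5: -137; Q=6: -172; Q=7: -225; Q=8: -310.
Profit is maximized at Q = 3. AVC there is 25/3 = €8.33 ≤ P, so producing beats shutting down (which would give -€128).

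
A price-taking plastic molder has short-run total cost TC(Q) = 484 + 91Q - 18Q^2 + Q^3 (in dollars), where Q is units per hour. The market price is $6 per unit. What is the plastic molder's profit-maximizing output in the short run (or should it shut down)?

From TC, MC = TC'(Q) = 91 - 36Q + 3Q^2 and AVC = VC/Q = 91 - 18Q + Q^2.
AVC is minimized where dAVC/dQ = -18 + 2Q = 0, at Q = 9; min AVC = 91 - 18·9 + 9^2 = $10.
With P < min AVC ($6 < $10), every unit sold adds to the loss.
Shutting down limits the loss to fixed cost, $484.

Shut down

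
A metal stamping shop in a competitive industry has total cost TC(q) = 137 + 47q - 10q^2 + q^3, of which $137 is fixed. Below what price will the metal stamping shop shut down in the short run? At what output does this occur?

$22 per unit, at q = 5

The firm shuts down when price falls below the minimum of average variable cost. AVC = VC/q = 47 - 10q + q^2.
At the minimum of AVC, MC = AVC. MC = 47 - 20q + 3q^2; setting MC = AVC gives 2q^2 - 10q = 0, so q = 5. min AVC = 22.
So the shutdown price is $22.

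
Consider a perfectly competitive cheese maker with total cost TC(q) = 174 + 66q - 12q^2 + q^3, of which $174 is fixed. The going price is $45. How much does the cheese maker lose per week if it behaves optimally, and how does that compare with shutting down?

AVC = 66 - 12q + q^2 has its minimum $30 at q = 6; price $45 clears that bar, so the firm operates.
With MC = 66 - 24q + 3q^2, P = MC on the upward-sloping part at q* = 7.
TR = 45·7 = 315. TC = 174 + 217 = 391. Profit = 315 − 391 = -$76.
That loss of $76 beats the $174 the firm would lose by shutting down; producing recovers $98 of fixed cost.

Profit = -$76 at q = 7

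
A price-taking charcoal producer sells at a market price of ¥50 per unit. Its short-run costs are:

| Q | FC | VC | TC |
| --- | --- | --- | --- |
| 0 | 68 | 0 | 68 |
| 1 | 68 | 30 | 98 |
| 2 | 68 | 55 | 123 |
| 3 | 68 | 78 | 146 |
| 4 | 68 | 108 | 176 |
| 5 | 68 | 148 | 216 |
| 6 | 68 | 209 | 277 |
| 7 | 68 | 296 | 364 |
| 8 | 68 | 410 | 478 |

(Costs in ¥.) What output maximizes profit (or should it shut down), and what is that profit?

Q = 5; profit = ¥34

Tabulate TR − TC: Q=0: -68; Q=1: -48; Q=2: -23; Q=3: 4; Q=4: 24; Q=5: 34; Q=6: 23; Q=7: -14; Q=8: -78.
Profit is maximized at Q = 5. AVC there is 148/5 = ¥29.60 ≤ P, so producing beats shutting down (which would give -¥68).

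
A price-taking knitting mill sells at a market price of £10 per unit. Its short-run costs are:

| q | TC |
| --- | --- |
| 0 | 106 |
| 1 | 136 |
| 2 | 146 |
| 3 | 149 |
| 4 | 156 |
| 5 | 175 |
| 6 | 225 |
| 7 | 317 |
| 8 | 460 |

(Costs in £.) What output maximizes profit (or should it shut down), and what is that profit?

q = 0 (shut down); profit = -£106

Profit at each row (π = 10q − TC): q=0: -106; q=1: -126; q=2: -126; q=3: -119; q=4: -116; q=5: -125; q=6: -165; q=7: -247; q=8: -380.
Profit is highest at q = 0. Equivalently, the lowest AVC in the table is 50/4 ≈ £12.50 at q = 4, and P = £10 falls below it — price never covers variable cost, so the firm shuts down and loses only its fixed cost.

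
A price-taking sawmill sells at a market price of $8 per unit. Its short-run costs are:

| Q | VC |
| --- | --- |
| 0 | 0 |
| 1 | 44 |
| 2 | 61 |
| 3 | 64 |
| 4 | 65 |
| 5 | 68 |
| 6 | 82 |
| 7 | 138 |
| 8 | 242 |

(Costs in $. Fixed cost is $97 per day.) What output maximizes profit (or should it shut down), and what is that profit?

Profit at each row (π = 8Q − TC): Q=0: -97; Q=1: -133; Q=2: -142; Q=3: -137; Q=4: -130; Q=5: -125; Q=6: -131; Q=7: -179; Q=8: -275.
Profit is highest at Q = 0. Equivalently, the lowest AVC in the table is 68/5 ≈ $13.60 at Q = 5, and P = $8 falls below it — price never covers variable cost, so the firm shuts down and loses only its fixed cost.

Q = 0 (shut down); profit = -$97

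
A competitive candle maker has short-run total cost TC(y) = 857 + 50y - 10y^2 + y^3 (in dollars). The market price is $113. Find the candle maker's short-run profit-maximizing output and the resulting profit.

Profit = -$209 at y = 9

AVC = 50 - 10y + y^2 has its minimum $25 at y = 5; price $113 clears that bar, so the firm operates.
MC = 50 - 20y + 3y^2. Setting P = MC and taking the root on the rising branch gives y* = 9.
TR = 113·9 = 1017. TC = 857 + 369 = 1226. Profit = 1017 − 1226 = -$209.
That loss of $209 beats the $857 the firm would lose by shutting down; producing recovers $648 of fixed cost.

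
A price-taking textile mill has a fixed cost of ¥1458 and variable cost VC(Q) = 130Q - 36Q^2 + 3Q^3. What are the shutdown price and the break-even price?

Shutdown price = ¥22; break-even price = ¥211

Shutdown price = min AVC. AVC = 130 - 36Q + 3Q^2, with vertex at Q = 6 and minimum ¥22.
ATC = 1458/Q + 130 - 36Q + 3Q^2. Setting dATC/dQ = −1458/Q^2 − 36 + 6Q = 0 gives Q = 9 (since 6·9^3 − 36·9^2 = 1458).
min ATC = 1458/9 + 130 − 36·9 + 3·9^2 = ¥211. That is the break-even price.
For ¥22 ≤ P < ¥211 the firm produces at a loss; below ¥22 it shuts down.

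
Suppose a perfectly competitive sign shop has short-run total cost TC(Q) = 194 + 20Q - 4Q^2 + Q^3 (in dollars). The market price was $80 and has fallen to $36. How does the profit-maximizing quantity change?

Output falls from 6 to 4

MC = 20 - 8Q + 3Q^2; the shutdown threshold is min AVC = $16 (at Q = 2).
With P = $80 above the shutdown price, P = MC gives Q = 6.
At P = $36 ≥ min AVC, set P = MC: Q = 4. The firm stays open but cuts output.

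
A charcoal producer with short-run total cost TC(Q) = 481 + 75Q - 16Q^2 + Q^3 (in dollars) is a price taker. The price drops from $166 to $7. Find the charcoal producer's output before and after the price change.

MC = 75 - 32Q + 3Q^2; the shutdown threshold is min AVC = $11 (at Q = 8).
At P = $166 ≥ min AVC, set P = MC on the rising branch: Q = 13.
At P = $7 < min AVC = $11, price no longer covers variable cost at any output, so the firm shuts down: Q = 0.

Output falls from 13 to 0 (the firm shuts down)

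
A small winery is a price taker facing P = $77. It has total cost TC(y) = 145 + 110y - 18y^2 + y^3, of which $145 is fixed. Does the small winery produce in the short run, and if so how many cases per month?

Produce at y = 11

Variable cost is VC = 110y - 18y^2 + y^3, so AVC = VC/y = 110 - 18y + y^2 and MC = dTC/dy = 110 - 36y + 3y^2.
The AVC parabola has its vertex at y = 18/2 = 9, where AVC = 110 - 18·9 + 9^2 = $29.
P = $77 exceeds min AVC = $29, so the firm stays open.
P = MC gives 33 - 36y + 3y^2 = 0, with roots 1 and 11. Take the larger (rising MC): y* = 11.
Check: AVC at y = 11 is $33 ≤ P, so revenue covers variable cost.
Profit = P·y − TC = 77·11 − 508 = $339.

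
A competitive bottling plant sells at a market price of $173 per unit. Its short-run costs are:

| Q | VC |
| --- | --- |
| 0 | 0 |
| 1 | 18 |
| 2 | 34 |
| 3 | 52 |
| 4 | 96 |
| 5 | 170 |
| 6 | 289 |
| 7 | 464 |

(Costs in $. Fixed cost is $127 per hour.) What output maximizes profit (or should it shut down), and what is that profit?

Q = 6; profit = $622

Profit at each row (π = 173Q − TC): Q=0: -127; Q=1: 28; Q=2: 185; Q=3: 340; Q=4: 469; Q=5: 568; Q=6: 622; Q=7: 620.
Profit is maximized at Q = 6. AVC there is 289/6 = $48.17 ≤ P, so producing beats shutting down (which would give -$127).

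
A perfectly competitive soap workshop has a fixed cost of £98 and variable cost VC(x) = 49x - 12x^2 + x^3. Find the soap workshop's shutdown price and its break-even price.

Shutdown price = £13; break-even price = £28

AVC = 49 - 12x + x^2; minimized at x = 6, giving min AVC = £13. That is the shutdown price.
ATC = 98/x + 49 - 12x + x^2. Setting dATC/dx = −98/x^2 − 12 + 2x = 0 gives x = 7 (since 2·7^3 − 12·7^2 = 98).
min ATC = 98/7 + 49 − 12·7 + 7^2 = £28. That is the break-even price.
Between these two prices the firm operates at a loss; above £28 it earns a profit.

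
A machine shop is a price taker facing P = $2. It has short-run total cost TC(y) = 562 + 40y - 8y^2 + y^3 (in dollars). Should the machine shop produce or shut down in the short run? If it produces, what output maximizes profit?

Strip out fixed cost: VC = 40y - 8y^2 + y^3. Then AVC = 40 - 8y + y^2 and MC = 40 - 16y + 3y^2.
The AVC parabola has its vertex at y = 8/2 = 4, where AVC = 40 - 8·4 + 4^2 = $24.
With P < min AVC ($2 < $24), every unit sold adds to the loss.
Best response: produce nothing and absorb the $562 fixed cost.

Shut down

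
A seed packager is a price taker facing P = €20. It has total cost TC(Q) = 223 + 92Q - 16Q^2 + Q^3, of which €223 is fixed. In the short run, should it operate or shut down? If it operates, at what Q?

Variable cost is VC = 92Q - 16Q^2 + Q^3, so AVC = VC/Q = 92 - 16Q + Q^2 and MC = dTC/dQ = 92 - 32Q + 3Q^2.
AVC is minimized where dAVC/dQ = -16 + 2Q = 0, at Q = 8; min AVC = 92 - 16·8 + 8^2 = €28.
With P < min AVC (€20 < €28), every unit sold adds to the loss.
The firm minimizes its loss by shutting down and losing only its fixed cost of €223.

Shut down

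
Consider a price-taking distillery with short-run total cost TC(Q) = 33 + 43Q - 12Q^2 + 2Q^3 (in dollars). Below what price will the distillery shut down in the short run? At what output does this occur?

$25 per unit, at Q = 3

The shutdown price is the minimum of AVC. VC = 43Q - 12Q^2 + 2Q^3, so AVC = 43 - 12Q + 2Q^2.
At the minimum of AVC, MC = AVC. MC = 43 - 24Q + 6Q^2; setting MC = AVC gives 4Q^2 - 12Q = 0, so Q = 3. min AVC = 25.
For P < $25 the firm produces nothing.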